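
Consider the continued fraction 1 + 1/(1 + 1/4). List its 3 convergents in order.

1/1, 2/1, 9/5

Using the convergent recurrence p_i = a_i*p_{i-1} + p_{i-2}, q_i = a_i*q_{i-1} + q_{i-2} with p_{-2}=0, p_{-1}=1, q_{-2}=1, q_{-1}=0:
  i=0: a_0=1, p_0 = 1*1 + 0 = 1, q_0 = 1*0 + 1 = 1.
  i=1: a_1=1, p_1 = 1*1 + 1 = 2, q_1 = 1*1 + 0 = 1.
  i=2: a_2=4, p_2 = 4*2 + 1 = 9, q_2 = 4*1 + 1 = 5.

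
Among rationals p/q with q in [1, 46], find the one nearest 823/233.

113/32

Expand x = 823/233 as a continued fraction with the Euclidean algorithm:
  823 = 3*233 + 124, so a_0 = 3.
  233 = 1*124 + 109, so a_1 = 1.
  124 = 1*109 + 15, so a_2 = 1.
  109 = 7*15 + 4, so a_3 = 7.
  15 = 3*4 + 3, so a_4 = 3.
  4 = 1*3 + 1, so a_5 = 1.
  3 = 3*1 + 0, so a_6 = 3.
so x = [3; 1, 1, 7, 3, 1, 3].
Convergents (p_i = a_i*p_{i-1} + p_{i-2}, q_i = a_i*q_{i-1} + q_{i-2} with p_{-2}=0, p_{-1}=1, q_{-2}=1, q_{-1}=0), until the denominator exceeds 46:
  i=0: a_0=3, p_0 = 3*1 + 0 = 3, q_0 = 3*0 + 1 = 1.
  i=1: a_1=1, p_1 = 1*3 + 1 = 4, q_1 = 1*1 + 0 = 1.
  i=2: a_2=1, p_2 = 1*4 + 3 = 7, q_2 = 1*1 + 1 = 2.
  i=3: a_3=7, p_3 = 7*7 + 4 = 53, q_3 = 7*2 + 1 = 15.
  i=4: a_4=3, p_4 = 3*53 + 7 = 166, q_4 = 3*15 + 2 = 47.
q_4 = 47 > 46, so the last convergent with denominator <= 46 is p_3/q_3 = 53/15.
The closest fraction with denominator <= 46 is either p_3/q_3 or the intermediate fraction (k*p_3 + p_2)/(k*q_3 + q_2) with the largest k >= 1 whose denominator stays <= 46; these approach x as k grows, and every other convergent or intermediate fraction in range is farther away.
Largest k: floor((46 - q_2)/q_3) = floor((46 - 2)/15) = 2.
That gives (2*53 + 7)/(2*15 + 2) = 113/32.
Compare the errors: |x - 53/15| = |823*15 - 53*233|/(233*15) = 4/3495, and |x - 113/32| = |823*32 - 113*233|/(233*32) = 7/7456.
Cross-multiplying, 7*3495 = 24465 < 29824 = 4*7456, so 7/7456 is smaller: the intermediate fraction 113/32 is closer to x than 53/15.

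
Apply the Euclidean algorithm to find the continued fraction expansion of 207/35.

Run the Euclidean algorithm on 207 and 35; the successive quotients are the partial quotients a_0, a_1, ... (each step inverts the fractional part left over by the previous one):
  207 = 5*35 + 32, so a_0 = 5.
  35 = 1*32 + 3, so a_1 = 1.
  32 = 10*3 + 2, so a_2 = 10.
  3 = 1*2 + 1, so a_3 = 1.
  2 = 2*1 + 0, so a_4 = 2.
The remainder reaches 0 after 5 divisions, so the expansion has 5 partial quotients, read off in order.

[5; 1, 10, 1, 2]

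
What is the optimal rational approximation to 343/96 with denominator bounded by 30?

Expand x = 343/96 as a continued fraction with the Euclidean algorithm:
  343 = 3*96 + 55, so a_0 = 3.
  96 = 1*55 + 41, so a_1 = 1.
  55 = 1*41 + 14, so a_2 = 1.
  41 = 2*14 + 13, so a_3 = 2.
  14 = 1*13 + 1, so a_4 = 1.
  13 = 13*1 + 0, so a_5 = 13.
so x = [3; 1, 1, 2, 1, 13].
Convergents (p_i = a_i*p_{i-1} + p_{i-2}, q_i = a_i*q_{i-1} + q_{i-2} with p_{-2}=0, p_{-1}=1, q_{-2}=1, q_{-1}=0), until the denominator exceeds 30:
  i=0: a_0=3, p_0 = 3*1 + 0 = 3, q_0 = 3*0 + 1 = 1.
  i=1: a_1=1, p_1 = 1*3 + 1 = 4, q_1 = 1*1 + 0 = 1.
  i=2: a_2=1, p_2 = 1*4 + 3 = 7, q_2 = 1*1 + 1 = 2.
  i=3: a_3=2, p_3 = 2*7 + 4 = 18, q_3 = 2*2 + 1 = 5.
  i=4: a_4=1, p_4 = 1*18 + 7 = 25, q_4 = 1*5 + 2 = 7.
  i=5: a_5=13, p_5 = 13*25 + 18 = 343, q_5 = 13*7 + 5 = 96.
q_5 = 96 > 30, so the last convergent with denominator <= 30 is p_4/q_4 = 25/7.
The closest fraction with denominator <= 30 is either p_4/q_4 or the intermediate fraction (k*p_4 + p_3)/(k*q_4 + q_3) with the largest k >= 1 whose denominator stays <= 30; these approach x as k grows, and every other convergent or intermediate fraction in range is farther away.
Largest k: floor((30 - q_3)/q_4) = floor((30 - 5)/7) = 3.
That gives (3*25 + 18)/(3*7 + 5) = 93/26.
Compare the errors: |x - 25/7| = |343*7 - 25*96|/(96*7) = 1/672, and |x - 93/26| = |343*26 - 93*96|/(96*26) = 10/2496.
Cross-multiplying, 1*2496 = 2496 < 6720 = 10*672, so 1/672 is smaller: the convergent 25/7 is closer to x than 93/26.

25/7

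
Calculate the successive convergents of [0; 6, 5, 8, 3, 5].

Using the convergent recurrence p_i = a_i*p_{i-1} + p_{i-2}, q_i = a_i*q_{i-1} + q_{i-2} with p_{-2}=0, p_{-1}=1, q_{-2}=1, q_{-1}=0:
  i=0: a_0=0, p_0 = 0*1 + 0 = 0, q_0 = 0*0 + 1 = 1.
  i=1: a_1=6, p_1 = 6*0 + 1 = 1, q_1 = 6*1 + 0 = 6.
  i=2: a_2=5, p_2 = 5*1 + 0 = 5, q_2 = 5*6 + 1 = 31.
  i=3: a_3=8, p_3 = 8*5 + 1 = 41, q_3 = 8*31 + 6 = 254.
  i=4: a_4=3, p_4 = 3*41 + 5 = 128, q_4 = 3*254 + 31 = 793.
  i=5: a_5=5, p_5 = 5*128 + 41 = 681, q_5 = 5*793 + 254 = 4219.

0/1, 1/6, 5/31, 41/254, 128/793, 681/4219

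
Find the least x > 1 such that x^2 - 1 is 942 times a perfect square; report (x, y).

First expand sqrt(942) as a continued fraction. With x_i = (sqrt(942) + m_i)/d_i and (m_0, d_0) = (0, 1): a_0 = floor(sqrt(942)) = 30, since 30^2 = 900 <= 942 < 961 = 31^2.
Iterate m_{i+1} = d_i*a_i - m_i, d_{i+1} = (942 - m_{i+1}^2)/d_i, a_{i+1} = floor((a_0 + m_{i+1})/d_{i+1}):
  m_1 = 1*30 - 0 = 30, d_1 = (942 - 30^2)/1 = 42/1 = 42, a_1 = floor((30 + 30)/42) = 1.
  m_2 = 42*1 - 30 = 12, d_2 = (942 - 12^2)/42 = 798/42 = 19, a_2 = floor((30 + 12)/19) = 2.
  m_3 = 19*2 - 12 = 26, d_3 = (942 - 26^2)/19 = 266/19 = 14, a_3 = floor((30 + 26)/14) = 4.
  m_4 = 14*4 - 26 = 30, d_4 = (942 - 30^2)/14 = 42/14 = 3, a_4 = floor((30 + 30)/3) = 20.
  m_5 = 3*20 - 30 = 30, d_5 = (942 - 30^2)/3 = 42/3 = 14, a_5 = floor((30 + 30)/14) = 4.
  m_6 = 14*4 - 30 = 26, d_6 = (942 - 26^2)/14 = 266/14 = 19, a_6 = floor((30 + 26)/19) = 2.
  m_7 = 19*2 - 26 = 12, d_7 = (942 - 12^2)/19 = 798/19 = 42, a_7 = floor((30 + 12)/42) = 1.
  m_8 = 42*1 - 12 = 30, d_8 = (942 - 30^2)/42 = 42/42 = 1, a_8 = floor((30 + 30)/1) = 60.
  m_9 = 1*60 - 30 = 30, d_9 = (942 - 30^2)/1 = 42/1 = 42: (m_9, d_9) = (m_1, d_1) = (30, 42), so from here the quotients repeat a_1, ..., a_8; the period length is 8.
So sqrt(942) = [30; (1, 2, 4, 20, 4, 2, 1, 60)] with period length k = 8.
k is even, so the fundamental solution of x^2 - 942y^2 = 1 is (p_{k-1}, q_{k-1}) = (p_7, q_7); compute convergents through index 7.
Convergents (p_i = a_i*p_{i-1} + p_{i-2}, q_i = a_i*q_{i-1} + q_{i-2} with p_{-2}=0, p_{-1}=1, q_{-2}=1, q_{-1}=0):
  i=0: a_0=30, p_0 = 30*1 + 0 = 30, q_0 = 30*0 + 1 = 1.
  i=1: a_1=1, p_1 = 1*30 + 1 = 31, q_1 = 1*1 + 0 = 1.
  i=2: a_2=2, p_2 = 2*31 + 30 = 92, q_2 = 2*1 + 1 = 3.
  i=3: a_3=4, p_3 = 4*92 + 31 = 399, q_3 = 4*3 + 1 = 13.
  i=4: a_4=20, p_4 = 20*399 + 92 = 8072, q_4 = 20*13 + 3 = 263.
  i=5: a_5=4, p_5 = 4*8072 + 399 = 32687, q_5 = 4*263 + 13 = 1065.
  i=6: a_6=2, p_6 = 2*32687 + 8072 = 73446, q_6 = 2*1065 + 263 = 2393.
  i=7: a_7=1, p_7 = 1*73446 + 32687 = 106133, q_7 = 1*2393 + 1065 = 3458.
Check: 106133^2 - 942*3458^2 = 11264213689 - 11264213688 = 1, so (x, y) = (106133, 3458) solves the equation, and by the theorem it is the least positive solution.

(x, y) = (106133, 3458)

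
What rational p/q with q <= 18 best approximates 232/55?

59/14

Expand x = 232/55 as a continued fraction with the Euclidean algorithm:
  232 = 4*55 + 12, so a_0 = 4.
  55 = 4*12 + 7, so a_1 = 4.
  12 = 1*7 + 5, so a_2 = 1.
  7 = 1*5 + 2, so a_3 = 1.
  5 = 2*2 + 1, so a_4 = 2.
  2 = 2*1 + 0, so a_5 = 2.
so x = [4; 4, 1, 1, 2, 2].
Convergents (p_i = a_i*p_{i-1} + p_{i-2}, q_i = a_i*q_{i-1} + q_{i-2} with p_{-2}=0, p_{-1}=1, q_{-2}=1, q_{-1}=0), until the denominator exceeds 18:
  i=0: a_0=4, p_0 = 4*1 + 0 = 4, q_0 = 4*0 + 1 = 1.
  i=1: a_1=4, p_1 = 4*4 + 1 = 17, q_1 = 4*1 + 0 = 4.
  i=2: a_2=1, p_2 = 1*17 + 4 = 21, q_2 = 1*4 + 1 = 5.
  i=3: a_3=1, p_3 = 1*21 + 17 = 38, q_3 = 1*5 + 4 = 9.
  i=4: a_4=2, p_4 = 2*38 + 21 = 97, q_4 = 2*9 + 5 = 23.
q_4 = 23 > 18, so the last convergent with denominator <= 18 is p_3/q_3 = 38/9.
The closest fraction with denominator <= 18 is either p_3/q_3 or the intermediate fraction (k*p_3 + p_2)/(k*q_3 + q_2) with the largest k >= 1 whose denominator stays <= 18; these approach x as k grows, and every other convergent or intermediate fraction in range is farther away.
Largest k: floor((18 - q_2)/q_3) = floor((18 - 5)/9) = 1.
That gives (1*38 + 21)/(1*9 + 5) = 59/14.
Compare the errors: |x - 38/9| = |232*9 - 38*55|/(55*9) = 2/495, and |x - 59/14| = |232*14 - 59*55|/(55*14) = 3/770.
Cross-multiplying, 3*495 = 1485 < 1540 = 2*770, so 3/770 is smaller: the intermediate fraction 59/14 is closer to x than 38/9.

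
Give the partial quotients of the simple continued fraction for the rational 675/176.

[3; 1, 5, 14, 2]

Run the Euclidean algorithm on 675 and 176; the successive quotients are the partial quotients a_0, a_1, ... (each step inverts the fractional part left over by the previous one):
  675 = 3*176 + 147, so a_0 = 3.
  176 = 1*147 + 29, so a_1 = 1.
  147 = 5*29 + 2, so a_2 = 5.
  29 = 14*2 + 1, so a_3 = 14.
  2 = 2*1 + 0, so a_4 = 2.
The remainder reaches 0 after 5 divisions, so the expansion has 5 partial quotients, read off in order.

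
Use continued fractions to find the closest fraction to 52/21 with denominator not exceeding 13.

32/13

Expand x = 52/21 as a continued fraction with the Euclidean algorithm:
  52 = 2*21 + 10, so a_0 = 2.
  21 = 2*10 + 1, so a_1 = 2.
  10 = 10*1 + 0, so a_2 = 10.
so x = [2; 2, 10].
Convergents (p_i = a_i*p_{i-1} + p_{i-2}, q_i = a_i*q_{i-1} + q_{i-2} with p_{-2}=0, p_{-1}=1, q_{-2}=1, q_{-1}=0), until the denominator exceeds 13:
  i=0: a_0=2, p_0 = 2*1 + 0 = 2, q_0 = 2*0 + 1 = 1.
  i=1: a_1=2, p_1 = 2*2 + 1 = 5, q_1 = 2*1 + 0 = 2.
  i=2: a_2=10, p_2 = 10*5 + 2 = 52, q_2 = 10*2 + 1 = 21.
q_2 = 21 > 13, so the last convergent with denominator <= 13 is p_1/q_1 = 5/2.
The closest fraction with denominator <= 13 is either p_1/q_1 or the intermediate fraction (k*p_1 + p_0)/(k*q_1 + q_0) with the largest k >= 1 whose denominator stays <= 13; these approach x as k grows, and every other convergent or intermediate fraction in range is farther away.
Largest k: floor((13 - q_0)/q_1) = floor((13 - 1)/2) = 6.
That gives (6*5 + 2)/(6*2 + 1) = 32/13.
Compare the errors: |x - 5/2| = |52*2 - 5*21|/(21*2) = 1/42, and |x - 32/13| = |52*13 - 32*21|/(21*13) = 4/273.
Cross-multiplying, 4*42 = 168 < 273 = 1*273, so 4/273 is smaller: the intermediate fraction 32/13 is closer to x than 5/2.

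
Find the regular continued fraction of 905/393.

Run the Euclidean algorithm on 905 and 393; the successive quotients are the partial quotients a_0, a_1, ... (each step inverts the fractional part left over by the previous one):
  905 = 2*393 + 119, so a_0 = 2.
  393 = 3*119 + 36, so a_1 = 3.
  119 = 3*36 + 11, so a_2 = 3.
  36 = 3*11 + 3, so a_3 = 3.
  11 = 3*3 + 2, so a_4 = 3.
  3 = 1*2 + 1, so a_5 = 1.
  2 = 2*1 + 0, so a_6 = 2.
The remainder reaches 0 after 7 divisions, so the expansion has 7 partial quotients, read off in order.

[2; 3, 3, 3, 3, 1, 2]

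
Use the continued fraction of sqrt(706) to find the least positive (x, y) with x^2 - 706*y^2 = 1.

First expand sqrt(706) as a continued fraction. With x_i = (sqrt(706) + m_i)/d_i and (m_0, d_0) = (0, 1): a_0 = floor(sqrt(706)) = 26, since 26^2 = 676 <= 706 < 729 = 27^2.
Iterate m_{i+1} = d_i*a_i - m_i, d_{i+1} = (706 - m_{i+1}^2)/d_i, a_{i+1} = floor((a_0 + m_{i+1})/d_{i+1}):
  m_1 = 1*26 - 0 = 26, d_1 = (706 - 26^2)/1 = 30/1 = 30, a_1 = floor((26 + 26)/30) = 1.
  m_2 = 30*1 - 26 = 4, d_2 = (706 - 4^2)/30 = 690/30 = 23, a_2 = floor((26 + 4)/23) = 1.
  m_3 = 23*1 - 4 = 19, d_3 = (706 - 19^2)/23 = 345/23 = 15, a_3 = floor((26 + 19)/15) = 3.
  m_4 = 15*3 - 19 = 26, d_4 = (706 - 26^2)/15 = 30/15 = 2, a_4 = floor((26 + 26)/2) = 26.
  m_5 = 2*26 - 26 = 26, d_5 = (706 - 26^2)/2 = 30/2 = 15, a_5 = floor((26 + 26)/15) = 3.
  m_6 = 15*3 - 26 = 19, d_6 = (706 - 19^2)/15 = 345/15 = 23, a_6 = floor((26 + 19)/23) = 1.
  m_7 = 23*1 - 19 = 4, d_7 = (706 - 4^2)/23 = 690/23 = 30, a_7 = floor((26 + 4)/30) = 1.
  m_8 = 30*1 - 4 = 26, d_8 = (706 - 26^2)/30 = 30/30 = 1, a_8 = floor((26 + 26)/1) = 52.
  m_9 = 1*52 - 26 = 26, d_9 = (706 - 26^2)/1 = 30/1 = 30: (m_9, d_9) = (m_1, d_1) = (26, 30), so from here the quotients repeat a_1, ..., a_8; the period length is 8.
So sqrt(706) = [26; (1, 1, 3, 26, 3, 1, 1, 52)] with period length k = 8.
k is even, so the fundamental solution of x^2 - 706y^2 = 1 is (p_{k-1}, q_{k-1}) = (p_7, q_7); compute convergents through index 7.
Convergents (p_i = a_i*p_{i-1} + p_{i-2}, q_i = a_i*q_{i-1} + q_{i-2} with p_{-2}=0, p_{-1}=1, q_{-2}=1, q_{-1}=0):
  i=0: a_0=26, p_0 = 26*1 + 0 = 26, q_0 = 26*0 + 1 = 1.
  i=1: a_1=1, p_1 = 1*26 + 1 = 27, q_1 = 1*1 + 0 = 1.
  i=2: a_2=1, p_2 = 1*27 + 26 = 53, q_2 = 1*1 + 1 = 2.
  i=3: a_3=3, p_3 = 3*53 + 27 = 186, q_3 = 3*2 + 1 = 7.
  i=4: a_4=26, p_4 = 26*186 + 53 = 4889, q_4 = 26*7 + 2 = 184.
  i=5: a_5=3, p_5 = 3*4889 + 186 = 14853, q_5 = 3*184 + 7 = 559.
  i=6: a_6=1, p_6 = 1*14853 + 4889 = 19742, q_6 = 1*559 + 184 = 743.
  i=7: a_7=1, p_7 = 1*19742 + 14853 = 34595, q_7 = 1*743 + 559 = 1302.
Check: 34595^2 - 706*1302^2 = 1196814025 - 1196814024 = 1, so (x, y) = (34595, 1302) solves the equation, and by the theorem it is the least positive solution.

(x, y) = (34595, 1302)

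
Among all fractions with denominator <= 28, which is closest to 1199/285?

Expand x = 1199/285 as a continued fraction with the Euclidean algorithm:
  1199 = 4*285 + 59, so a_0 = 4.
  285 = 4*59 + 49, so a_1 = 4.
  59 = 1*49 + 10, so a_2 = 1.
  49 = 4*10 + 9, so a_3 = 4.
  10 = 1*9 + 1, so a_4 = 1.
  9 = 9*1 + 0, so a_5 = 9.
so x = [4; 4, 1, 4, 1, 9].
Convergents (p_i = a_i*p_{i-1} + p_{i-2}, q_i = a_i*q_{i-1} + q_{i-2} with p_{-2}=0, p_{-1}=1, q_{-2}=1, q_{-1}=0), until the denominator exceeds 28:
  i=0: a_0=4, p_0 = 4*1 + 0 = 4, q_0 = 4*0 + 1 = 1.
  i=1: a_1=4, p_1 = 4*4 + 1 = 17, q_1 = 4*1 + 0 = 4.
  i=2: a_2=1, p_2 = 1*17 + 4 = 21, q_2 = 1*4 + 1 = 5.
  i=3: a_3=4, p_3 = 4*21 + 17 = 101, q_3 = 4*5 + 4 = 24.
  i=4: a_4=1, p_4 = 1*101 + 21 = 122, q_4 = 1*24 + 5 = 29.
q_4 = 29 > 28, so the last convergent with denominator <= 28 is p_3/q_3 = 101/24.
The closest fraction with denominator <= 28 is either p_3/q_3 or the intermediate fraction (k*p_3 + p_2)/(k*q_3 + q_2) with the largest k >= 1 whose denominator stays <= 28; these approach x as k grows, and every other convergent or intermediate fraction in range is farther away.
Largest k: floor((28 - q_2)/q_3) = floor((28 - 5)/24) = 0.
Since k = 0, no intermediate fraction beyond p_3/q_3 has denominator <= 28, so the convergent 101/24 is the closest (its error is |1199*24 - 101*285|/(285*24) = 9/6840).

101/24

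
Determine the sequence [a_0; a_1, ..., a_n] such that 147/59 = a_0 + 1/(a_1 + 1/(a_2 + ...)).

[2; 2, 29]

Run the Euclidean algorithm on 147 and 59; the successive quotients are the partial quotients a_0, a_1, ... (each step inverts the fractional part left over by the previous one):
  147 = 2*59 + 29, so a_0 = 2.
  59 = 2*29 + 1, so a_1 = 2.
  29 = 29*1 + 0, so a_2 = 29.
The remainder reaches 0 after 3 divisions, so the expansion has 3 partial quotients, read off in order.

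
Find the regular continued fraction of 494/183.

[2; 1, 2, 3, 18]

Run the Euclidean algorithm on 494 and 183; the successive quotients are the partial quotients a_0, a_1, ... (each step inverts the fractional part left over by the previous one):
  494 = 2*183 + 128, so a_0 = 2.
  183 = 1*128 + 55, so a_1 = 1.
  128 = 2*55 + 18, so a_2 = 2.
  55 = 3*18 + 1, so a_3 = 3.
  18 = 18*1 + 0, so a_4 = 18.
The remainder reaches 0 after 5 divisions, so the expansion has 5 partial quotients, read off in order.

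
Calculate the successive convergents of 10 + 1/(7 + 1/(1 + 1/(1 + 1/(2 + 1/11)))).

Using the convergent recurrence p_i = a_i*p_{i-1} + p_{i-2}, q_i = a_i*q_{i-1} + q_{i-2} with p_{-2}=0, p_{-1}=1, q_{-2}=1, q_{-1}=0:
  i=0: a_0=10, p_0 = 10*1 + 0 = 10, q_0 = 10*0 + 1 = 1.
  i=1: a_1=7, p_1 = 7*10 + 1 = 71, q_1 = 7*1 + 0 = 7.
  i=2: a_2=1, p_2 = 1*71 + 10 = 81, q_2 = 1*7 + 1 = 8.
  i=3: a_3=1, p_3 = 1*81 + 71 = 152, q_3 = 1*8 + 7 = 15.
  i=4: a_4=2, p_4 = 2*152 + 81 = 385, q_4 = 2*15 + 8 = 38.
  i=5: a_5=11, p_5 = 11*385 + 152 = 4387, q_5 = 11*38 + 15 = 433.

10/1, 71/7, 81/8, 152/15, 385/38, 4387/433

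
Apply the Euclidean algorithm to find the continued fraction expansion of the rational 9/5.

[1; 1, 4]

Run the Euclidean algorithm on 9 and 5; the successive quotients are the partial quotients a_0, a_1, ... (each step inverts the fractional part left over by the previous one):
  9 = 1*5 + 4, so a_0 = 1.
  5 = 1*4 + 1, so a_1 = 1.
  4 = 4*1 + 0, so a_2 = 4.
The remainder reaches 0 after 3 divisions, so the expansion has 3 partial quotients, read off in order.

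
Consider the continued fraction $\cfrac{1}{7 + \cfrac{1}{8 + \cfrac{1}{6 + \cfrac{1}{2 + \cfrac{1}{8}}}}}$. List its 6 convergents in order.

0/1, 1/7, 8/57, 49/349, 106/755, 897/6389

Using the convergent recurrence p_i = a_i*p_{i-1} + p_{i-2}, q_i = a_i*q_{i-1} + q_{i-2} with p_{-2}=0, p_{-1}=1, q_{-2}=1, q_{-1}=0:
  i=0: a_0=0, p_0 = 0*1 + 0 = 0, q_0 = 0*0 + 1 = 1.
  i=1: a_1=7, p_1 = 7*0 + 1 = 1, q_1 = 7*1 + 0 = 7.
  i=2: a_2=8, p_2 = 8*1 + 0 = 8, q_2 = 8*7 + 1 = 57.
  i=3: a_3=6, p_3 = 6*8 + 1 = 49, q_3 = 6*57 + 7 = 349.
  i=4: a_4=2, p_4 = 2*49 + 8 = 106, q_4 = 2*349 + 57 = 755.
  i=5: a_5=8, p_5 = 8*106 + 49 = 897, q_5 = 8*755 + 349 = 6389.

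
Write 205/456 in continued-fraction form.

[0; 2, 4, 2, 5, 4]

Run the Euclidean algorithm on 205 and 456; the successive quotients are the partial quotients a_0, a_1, ... (each step inverts the fractional part left over by the previous one):
  205 = 0*456 + 205, so a_0 = 0.
  456 = 2*205 + 46, so a_1 = 2.
  205 = 4*46 + 21, so a_2 = 4.
  46 = 2*21 + 4, so a_3 = 2.
  21 = 5*4 + 1, so a_4 = 5.
  4 = 4*1 + 0, so a_5 = 4.
The remainder reaches 0 after 6 divisions, so the expansion has 6 partial quotients, read off in order.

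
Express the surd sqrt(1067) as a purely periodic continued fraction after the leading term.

Write x_i = (sqrt(1067) + m_i)/d_i with (m_0, d_0) = (0, 1). a_0 = floor(sqrt(1067)) = 32, since 32^2 = 1024 <= 1067 < 1089 = 33^2.
Iterate m_{i+1} = d_i*a_i - m_i, d_{i+1} = (1067 - m_{i+1}^2)/d_i, a_{i+1} = floor((a_0 + m_{i+1})/d_{i+1}):
  m_1 = 1*32 - 0 = 32, d_1 = (1067 - 32^2)/1 = 43/1 = 43, a_1 = floor((32 + 32)/43) = 1.
  m_2 = 43*1 - 32 = 11, d_2 = (1067 - 11^2)/43 = 946/43 = 22, a_2 = floor((32 + 11)/22) = 1.
  m_3 = 22*1 - 11 = 11, d_3 = (1067 - 11^2)/22 = 946/22 = 43, a_3 = floor((32 + 11)/43) = 1.
  m_4 = 43*1 - 11 = 32, d_4 = (1067 - 32^2)/43 = 43/43 = 1, a_4 = floor((32 + 32)/1) = 64.
  m_5 = 1*64 - 32 = 32, d_5 = (1067 - 32^2)/1 = 43/1 = 43: (m_5, d_5) = (m_1, d_1) = (32, 43), so from here the quotients repeat a_1, ..., a_4; the period length is 4.
Hence the expansion of sqrt(1067) is a_0 = 32 followed by the repeating block 1, 1, 1, 64 (period 4).

[32; (1, 1, 1, 64)]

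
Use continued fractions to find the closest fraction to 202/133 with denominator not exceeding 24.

35/23

Expand x = 202/133 as a continued fraction with the Euclidean algorithm:
  202 = 1*133 + 69, so a_0 = 1.
  133 = 1*69 + 64, so a_1 = 1.
  69 = 1*64 + 5, so a_2 = 1.
  64 = 12*5 + 4, so a_3 = 12.
  5 = 1*4 + 1, so a_4 = 1.
  4 = 4*1 + 0, so a_5 = 4.
so x = [1; 1, 1, 12, 1, 4].
Convergents (p_i = a_i*p_{i-1} + p_{i-2}, q_i = a_i*q_{i-1} + q_{i-2} with p_{-2}=0, p_{-1}=1, q_{-2}=1, q_{-1}=0), until the denominator exceeds 24:
  i=0: a_0=1, p_0 = 1*1 + 0 = 1, q_0 = 1*0 + 1 = 1.
  i=1: a_1=1, p_1 = 1*1 + 1 = 2, q_1 = 1*1 + 0 = 1.
  i=2: a_2=1, p_2 = 1*2 + 1 = 3, q_2 = 1*1 + 1 = 2.
  i=3: a_3=12, p_3 = 12*3 + 2 = 38, q_3 = 12*2 + 1 = 25.
q_3 = 25 > 24, so the last convergent with denominator <= 24 is p_2/q_2 = 3/2.
The closest fraction with denominator <= 24 is either p_2/q_2 or the intermediate fraction (k*p_2 + p_1)/(k*q_2 + q_1) with the largest k >= 1 whose denominator stays <= 24; these approach x as k grows, and every other convergent or intermediate fraction in range is farther away.
Largest k: floor((24 - q_1)/q_2) = floor((24 - 1)/2) = 11.
That gives (11*3 + 2)/(11*2 + 1) = 35/23.
Compare the errors: |x - 3/2| = |202*2 - 3*133|/(133*2) = 5/266, and |x - 35/23| = |202*23 - 35*133|/(133*23) = 9/3059.
Cross-multiplying, 9*266 = 2394 < 15295 = 5*3059, so 9/3059 is smaller: the intermediate fraction 35/23 is closer to x than 3/2.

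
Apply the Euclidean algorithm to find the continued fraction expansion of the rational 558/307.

[1; 1, 4, 2, 13, 2]

Run the Euclidean algorithm on 558 and 307; the successive quotients are the partial quotients a_0, a_1, ... (each step inverts the fractional part left over by the previous one):
  558 = 1*307 + 251, so a_0 = 1.
  307 = 1*251 + 56, so a_1 = 1.
  251 = 4*56 + 27, so a_2 = 4.
  56 = 2*27 + 2, so a_3 = 2.
  27 = 13*2 + 1, so a_4 = 13.
  2 = 2*1 + 0, so a_5 = 2.
The remainder reaches 0 after 6 divisions, so the expansion has 6 partial quotients, read off in order.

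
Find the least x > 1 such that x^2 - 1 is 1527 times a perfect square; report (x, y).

First expand sqrt(1527) as a continued fraction. With x_i = (sqrt(1527) + m_i)/d_i and (m_0, d_0) = (0, 1): a_0 = floor(sqrt(1527)) = 39, since 39^2 = 1521 <= 1527 < 1600 = 40^2.
Iterate m_{i+1} = d_i*a_i - m_i, d_{i+1} = (1527 - m_{i+1}^2)/d_i, a_{i+1} = floor((a_0 + m_{i+1})/d_{i+1}):
  m_1 = 1*39 - 0 = 39, d_1 = (1527 - 39^2)/1 = 6/1 = 6, a_1 = floor((39 + 39)/6) = 13.
  m_2 = 6*13 - 39 = 39, d_2 = (1527 - 39^2)/6 = 6/6 = 1, a_2 = floor((39 + 39)/1) = 78.
  m_3 = 1*78 - 39 = 39, d_3 = (1527 - 39^2)/1 = 6/1 = 6: (m_3, d_3) = (m_1, d_1) = (39, 6), so from here the quotients repeat a_1, a_2; the period length is 2.
So sqrt(1527) = [39; (13, 78)] with period length k = 2.
k is even, so the fundamental solution of x^2 - 1527y^2 = 1 is (p_{k-1}, q_{k-1}) = (p_1, q_1); compute convergents through index 1.
Convergents (p_i = a_i*p_{i-1} + p_{i-2}, q_i = a_i*q_{i-1} + q_{i-2} with p_{-2}=0, p_{-1}=1, q_{-2}=1, q_{-1}=0):
  i=0: a_0=39, p_0 = 39*1 + 0 = 39, q_0 = 39*0 + 1 = 1.
  i=1: a_1=13, p_1 = 13*39 + 1 = 508, q_1 = 13*1 + 0 = 13.
Check: 508^2 - 1527*13^2 = 258064 - 258063 = 1, so (x, y) = (508, 13) solves the equation, and by the theorem it is the least positive solution.

(x, y) = (508, 13)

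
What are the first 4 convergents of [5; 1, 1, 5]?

5/1, 6/1, 11/2, 61/11

Using the convergent recurrence p_i = a_i*p_{i-1} + p_{i-2}, q_i = a_i*q_{i-1} + q_{i-2} with p_{-2}=0, p_{-1}=1, q_{-2}=1, q_{-1}=0:
  i=0: a_0=5, p_0 = 5*1 + 0 = 5, q_0 = 5*0 + 1 = 1.
  i=1: a_1=1, p_1 = 1*5 + 1 = 6, q_1 = 1*1 + 0 = 1.
  i=2: a_2=1, p_2 = 1*6 + 5 = 11, q_2 = 1*1 + 1 = 2.
  i=3: a_3=5, p_3 = 5*11 + 6 = 61, q_3 = 5*2 + 1 = 11.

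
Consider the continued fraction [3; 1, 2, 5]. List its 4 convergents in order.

Using the convergent recurrence p_i = a_i*p_{i-1} + p_{i-2}, q_i = a_i*q_{i-1} + q_{i-2} with p_{-2}=0, p_{-1}=1, q_{-2}=1, q_{-1}=0:
  i=0: a_0=3, p_0 = 3*1 + 0 = 3, q_0 = 3*0 + 1 = 1.
  i=1: a_1=1, p_1 = 1*3 + 1 = 4, q_1 = 1*1 + 0 = 1.
  i=2: a_2=2, p_2 = 2*4 + 3 = 11, q_2 = 2*1 + 1 = 3.
  i=3: a_3=5, p_3 = 5*11 + 4 = 59, q_3 = 5*3 + 1 = 16.

3/1, 4/1, 11/3, 59/16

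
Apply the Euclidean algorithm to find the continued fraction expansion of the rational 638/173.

[3; 1, 2, 4, 1, 10]

Run the Euclidean algorithm on 638 and 173; the successive quotients are the partial quotients a_0, a_1, ... (each step inverts the fractional part left over by the previous one):
  638 = 3*173 + 119, so a_0 = 3.
  173 = 1*119 + 54, so a_1 = 1.
  119 = 2*54 + 11, so a_2 = 2.
  54 = 4*11 + 10, so a_3 = 4.
  11 = 1*10 + 1, so a_4 = 1.
  10 = 10*1 + 0, so a_5 = 10.
The remainder reaches 0 after 6 divisions, so the expansion has 6 partial quotients, read off in order.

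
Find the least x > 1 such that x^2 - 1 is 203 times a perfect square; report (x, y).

(x, y) = (57, 4)

First expand sqrt(203) as a continued fraction. With x_i = (sqrt(203) + m_i)/d_i and (m_0, d_0) = (0, 1): a_0 = floor(sqrt(203)) = 14, since 14^2 = 196 <= 203 < 225 = 15^2.
Iterate m_{i+1} = d_i*a_i - m_i, d_{i+1} = (203 - m_{i+1}^2)/d_i, a_{i+1} = floor((a_0 + m_{i+1})/d_{i+1}):
  m_1 = 1*14 - 0 = 14, d_1 = (203 - 14^2)/1 = 7/1 = 7, a_1 = floor((14 + 14)/7) = 4.
  m_2 = 7*4 - 14 = 14, d_2 = (203 - 14^2)/7 = 7/7 = 1, a_2 = floor((14 + 14)/1) = 28.
  m_3 = 1*28 - 14 = 14, d_3 = (203 - 14^2)/1 = 7/1 = 7: (m_3, d_3) = (m_1, d_1) = (14, 7), so from here the quotients repeat a_1, a_2; the period length is 2.
So sqrt(203) = [14; (4, 28)] with period length k = 2.
k is even, so the fundamental solution of x^2 - 203y^2 = 1 is (p_{k-1}, q_{k-1}) = (p_1, q_1); compute convergents through index 1.
Convergents (p_i = a_i*p_{i-1} + p_{i-2}, q_i = a_i*q_{i-1} + q_{i-2} with p_{-2}=0, p_{-1}=1, q_{-2}=1, q_{-1}=0):
  i=0: a_0=14, p_0 = 14*1 + 0 = 14, q_0 = 14*0 + 1 = 1.
  i=1: a_1=4, p_1 = 4*14 + 1 = 57, q_1 = 4*1 + 0 = 4.
Check: 57^2 - 203*4^2 = 3249 - 3248 = 1, so (x, y) = (57, 4) solves the equation, and by the theorem it is the least positive solution.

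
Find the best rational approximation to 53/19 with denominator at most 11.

14/5

Expand x = 53/19 as a continued fraction with the Euclidean algorithm:
  53 = 2*19 + 15, so a_0 = 2.
  19 = 1*15 + 4, so a_1 = 1.
  15 = 3*4 + 3, so a_2 = 3.
  4 = 1*3 + 1, so a_3 = 1.
  3 = 3*1 + 0, so a_4 = 3.
so x = [2; 1, 3, 1, 3].
Convergents (p_i = a_i*p_{i-1} + p_{i-2}, q_i = a_i*q_{i-1} + q_{i-2} with p_{-2}=0, p_{-1}=1, q_{-2}=1, q_{-1}=0), until the denominator exceeds 11:
  i=0: a_0=2, p_0 = 2*1 + 0 = 2, q_0 = 2*0 + 1 = 1.
  i=1: a_1=1, p_1 = 1*2 + 1 = 3, q_1 = 1*1 + 0 = 1.
  i=2: a_2=3, p_2 = 3*3 + 2 = 11, q_2 = 3*1 + 1 = 4.
  i=3: a_3=1, p_3 = 1*11 + 3 = 14, q_3 = 1*4 + 1 = 5.
  i=4: a_4=3, p_4 = 3*14 + 11 = 53, q_4 = 3*5 + 4 = 19.
q_4 = 19 > 11, so the last convergent with denominator <= 11 is p_3/q_3 = 14/5.
The closest fraction with denominator <= 11 is either p_3/q_3 or the intermediate fraction (k*p_3 + p_2)/(k*q_3 + q_2) with the largest k >= 1 whose denominator stays <= 11; these approach x as k grows, and every other convergent or intermediate fraction in range is farther away.
Largest k: floor((11 - q_2)/q_3) = floor((11 - 4)/5) = 1.
That gives (1*14 + 11)/(1*5 + 4) = 25/9.
Compare the errors: |x - 14/5| = |53*5 - 14*19|/(19*5) = 1/95, and |x - 25/9| = |53*9 - 25*19|/(19*9) = 2/171.
Cross-multiplying, 1*171 = 171 < 190 = 2*95, so 1/95 is smaller: the convergent 14/5 is closer to x than 25/9.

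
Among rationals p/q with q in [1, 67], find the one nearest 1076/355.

197/65

Expand x = 1076/355 as a continued fraction with the Euclidean algorithm:
  1076 = 3*355 + 11, so a_0 = 3.
  355 = 32*11 + 3, so a_1 = 32.
  11 = 3*3 + 2, so a_2 = 3.
  3 = 1*2 + 1, so a_3 = 1.
  2 = 2*1 + 0, so a_4 = 2.
so x = [3; 32, 3, 1, 2].
Convergents (p_i = a_i*p_{i-1} + p_{i-2}, q_i = a_i*q_{i-1} + q_{i-2} with p_{-2}=0, p_{-1}=1, q_{-2}=1, q_{-1}=0), until the denominator exceeds 67:
  i=0: a_0=3, p_0 = 3*1 + 0 = 3, q_0 = 3*0 + 1 = 1.
  i=1: a_1=32, p_1 = 32*3 + 1 = 97, q_1 = 32*1 + 0 = 32.
  i=2: a_2=3, p_2 = 3*97 + 3 = 294, q_2 = 3*32 + 1 = 97.
q_2 = 97 > 67, so the last convergent with denominator <= 67 is p_1/q_1 = 97/32.
The closest fraction with denominator <= 67 is either p_1/q_1 or the intermediate fraction (k*p_1 + p_0)/(k*q_1 + q_0) with the largest k >= 1 whose denominator stays <= 67; these approach x as k grows, and every other convergent or intermediate fraction in range is farther away.
Largest k: floor((67 - q_0)/q_1) = floor((67 - 1)/32) = 2.
That gives (2*97 + 3)/(2*32 + 1) = 197/65.
Compare the errors: |x - 97/32| = |1076*32 - 97*355|/(355*32) = 3/11360, and |x - 197/65| = |1076*65 - 197*355|/(355*65) = 5/23075.
Cross-multiplying, 5*11360 = 56800 < 69225 = 3*23075, so 5/23075 is smaller: the intermediate fraction 197/65 is closer to x than 97/32.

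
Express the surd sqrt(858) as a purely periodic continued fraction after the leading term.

Write x_i = (sqrt(858) + m_i)/d_i with (m_0, d_0) = (0, 1). a_0 = floor(sqrt(858)) = 29, since 29^2 = 841 <= 858 < 900 = 30^2.
Iterate m_{i+1} = d_i*a_i - m_i, d_{i+1} = (858 - m_{i+1}^2)/d_i, a_{i+1} = floor((a_0 + m_{i+1})/d_{i+1}):
  m_1 = 1*29 - 0 = 29, d_1 = (858 - 29^2)/1 = 17/1 = 17, a_1 = floor((29 + 29)/17) = 3.
  m_2 = 17*3 - 29 = 22, d_2 = (858 - 22^2)/17 = 374/17 = 22, a_2 = floor((29 + 22)/22) = 2.
  m_3 = 22*2 - 22 = 22, d_3 = (858 - 22^2)/22 = 374/22 = 17, a_3 = floor((29 + 22)/17) = 3.
  m_4 = 17*3 - 22 = 29, d_4 = (858 - 29^2)/17 = 17/17 = 1, a_4 = floor((29 + 29)/1) = 58.
  m_5 = 1*58 - 29 = 29, d_5 = (858 - 29^2)/1 = 17/1 = 17: (m_5, d_5) = (m_1, d_1) = (29, 17), so from here the quotients repeat a_1, ..., a_4; the period length is 4.
Hence the expansion of sqrt(858) is a_0 = 29 followed by the repeating block 3, 2, 3, 58 (period 4).

[29; (3, 2, 3, 58)]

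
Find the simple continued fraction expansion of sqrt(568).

[23; (1, 4, 1, 46)]

Write x_i = (sqrt(568) + m_i)/d_i with (m_0, d_0) = (0, 1). a_0 = floor(sqrt(568)) = 23, since 23^2 = 529 <= 568 < 576 = 24^2.
Iterate m_{i+1} = d_i*a_i - m_i, d_{i+1} = (568 - m_{i+1}^2)/d_i, a_{i+1} = floor((a_0 + m_{i+1})/d_{i+1}):
  m_1 = 1*23 - 0 = 23, d_1 = (568 - 23^2)/1 = 39/1 = 39, a_1 = floor((23 + 23)/39) = 1.
  m_2 = 39*1 - 23 = 16, d_2 = (568 - 16^2)/39 = 312/39 = 8, a_2 = floor((23 + 16)/8) = 4.
  m_3 = 8*4 - 16 = 16, d_3 = (568 - 16^2)/8 = 312/8 = 39, a_3 = floor((23 + 16)/39) = 1.
  m_4 = 39*1 - 16 = 23, d_4 = (568 - 23^2)/39 = 39/39 = 1, a_4 = floor((23 + 23)/1) = 46.
  m_5 = 1*46 - 23 = 23, d_5 = (568 - 23^2)/1 = 39/1 = 39: (m_5, d_5) = (m_1, d_1) = (23, 39), so from here the quotients repeat a_1, ..., a_4; the period length is 4.
Hence the expansion of sqrt(568) is a_0 = 23 followed by the repeating block 1, 4, 1, 46 (period 4).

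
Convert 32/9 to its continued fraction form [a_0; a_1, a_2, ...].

Run the Euclidean algorithm on 32 and 9; the successive quotients are the partial quotients a_0, a_1, ... (each step inverts the fractional part left over by the previous one):
  32 = 3*9 + 5, so a_0 = 3.
  9 = 1*5 + 4, so a_1 = 1.
  5 = 1*4 + 1, so a_2 = 1.
  4 = 4*1 + 0, so a_3 = 4.
The remainder reaches 0 after 4 divisions, so the expansion has 4 partial quotients, read off in order.

[3; 1, 1, 4]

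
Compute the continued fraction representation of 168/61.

[2; 1, 3, 15]

Run the Euclidean algorithm on 168 and 61; the successive quotients are the partial quotients a_0, a_1, ... (each step inverts the fractional part left over by the previous one):
  168 = 2*61 + 46, so a_0 = 2.
  61 = 1*46 + 15, so a_1 = 1.
  46 = 3*15 + 1, so a_2 = 3.
  15 = 15*1 + 0, so a_3 = 15.
The remainder reaches 0 after 4 divisions, so the expansion has 4 partial quotients, read off in order.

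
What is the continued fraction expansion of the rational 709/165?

Run the Euclidean algorithm on 709 and 165; the successive quotients are the partial quotients a_0, a_1, ... (each step inverts the fractional part left over by the previous one):
  709 = 4*165 + 49, so a_0 = 4.
  165 = 3*49 + 18, so a_1 = 3.
  49 = 2*18 + 13, so a_2 = 2.
  18 = 1*13 + 5, so a_3 = 1.
  13 = 2*5 + 3, so a_4 = 2.
  5 = 1*3 + 2, so a_5 = 1.
  3 = 1*2 + 1, so a_6 = 1.
  2 = 2*1 + 0, so a_7 = 2.
The remainder reaches 0 after 8 divisions, so the expansion has 8 partial quotients, read off in order.

[4; 3, 2, 1, 2, 1, 1, 2]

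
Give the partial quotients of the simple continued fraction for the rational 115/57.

[2; 57]

Run the Euclidean algorithm on 115 and 57; the successive quotients are the partial quotients a_0, a_1, ... (each step inverts the fractional part left over by the previous one):
  115 = 2*57 + 1, so a_0 = 2.
  57 = 57*1 + 0, so a_1 = 57.
The remainder reaches 0 after 2 divisions, so the expansion has 2 partial quotients, read off in order.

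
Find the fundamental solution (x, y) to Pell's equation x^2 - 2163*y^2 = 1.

First expand sqrt(2163) as a continued fraction. With x_i = (sqrt(2163) + m_i)/d_i and (m_0, d_0) = (0, 1): a_0 = floor(sqrt(2163)) = 46, since 46^2 = 2116 <= 2163 < 2209 = 47^2.
Iterate m_{i+1} = d_i*a_i - m_i, d_{i+1} = (2163 - m_{i+1}^2)/d_i, a_{i+1} = floor((a_0 + m_{i+1})/d_{i+1}):
  m_1 = 1*46 - 0 = 46, d_1 = (2163 - 46^2)/1 = 47/1 = 47, a_1 = floor((46 + 46)/47) = 1.
  m_2 = 47*1 - 46 = 1, d_2 = (2163 - 1^2)/47 = 2162/47 = 46, a_2 = floor((46 + 1)/46) = 1.
  m_3 = 46*1 - 1 = 45, d_3 = (2163 - 45^2)/46 = 138/46 = 3, a_3 = floor((46 + 45)/3) = 30.
  m_4 = 3*30 - 45 = 45, d_4 = (2163 - 45^2)/3 = 138/3 = 46, a_4 = floor((46 + 45)/46) = 1.
  m_5 = 46*1 - 45 = 1, d_5 = (2163 - 1^2)/46 = 2162/46 = 47, a_5 = floor((46 + 1)/47) = 1.
  m_6 = 47*1 - 1 = 46, d_6 = (2163 - 46^2)/47 = 47/47 = 1, a_6 = floor((46 + 46)/1) = 92.
  m_7 = 1*92 - 46 = 46, d_7 = (2163 - 46^2)/1 = 47/1 = 47: (m_7, d_7) = (m_1, d_1) = (46, 47), so from here the quotients repeat a_1, ..., a_6; the period length is 6.
So sqrt(2163) = [46; (1, 1, 30, 1, 1, 92)] with period length k = 6.
k is even, so the fundamental solution of x^2 - 2163y^2 = 1 is (p_{k-1}, q_{k-1}) = (p_5, q_5); compute convergents through index 5.
Convergents (p_i = a_i*p_{i-1} + p_{i-2}, q_i = a_i*q_{i-1} + q_{i-2} with p_{-2}=0, p_{-1}=1, q_{-2}=1, q_{-1}=0):
  i=0: a_0=46, p_0 = 46*1 + 0 = 46, q_0 = 46*0 + 1 = 1.
  i=1: a_1=1, p_1 = 1*46 + 1 = 47, q_1 = 1*1 + 0 = 1.
  i=2: a_2=1, p_2 = 1*47 + 46 = 93, q_2 = 1*1 + 1 = 2.
  i=3: a_3=30, p_3 = 30*93 + 47 = 2837, q_3 = 30*2 + 1 = 61.
  i=4: a_4=1, p_4 = 1*2837 + 93 = 2930, q_4 = 1*61 + 2 = 63.
  i=5: a_5=1, p_5 = 1*2930 + 2837 = 5767, q_5 = 1*63 + 61 = 124.
Check: 5767^2 - 2163*124^2 = 33258289 - 33258288 = 1, so (x, y) = (5767, 124) solves the equation, and by the theorem it is the least positive solution.

(x, y) = (5767, 124)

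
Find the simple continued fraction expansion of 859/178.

[4; 1, 4, 1, 2, 1, 7]

Run the Euclidean algorithm on 859 and 178; the successive quotients are the partial quotients a_0, a_1, ... (each step inverts the fractional part left over by the previous one):
  859 = 4*178 + 147, so a_0 = 4.
  178 = 1*147 + 31, so a_1 = 1.
  147 = 4*31 + 23, so a_2 = 4.
  31 = 1*23 + 8, so a_3 = 1.
  23 = 2*8 + 7, so a_4 = 2.
  8 = 1*7 + 1, so a_5 = 1.
  7 = 7*1 + 0, so a_6 = 7.
The remainder reaches 0 after 7 divisions, so the expansion has 7 partial quotients, read off in order.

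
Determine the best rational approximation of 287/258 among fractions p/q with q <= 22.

Expand x = 287/258 as a continued fraction with the Euclidean algorithm:
  287 = 1*258 + 29, so a_0 = 1.
  258 = 8*29 + 26, so a_1 = 8.
  29 = 1*26 + 3, so a_2 = 1.
  26 = 8*3 + 2, so a_3 = 8.
  3 = 1*2 + 1, so a_4 = 1.
  2 = 2*1 + 0, so a_5 = 2.
so x = [1; 8, 1, 8, 1, 2].
Convergents (p_i = a_i*p_{i-1} + p_{i-2}, q_i = a_i*q_{i-1} + q_{i-2} with p_{-2}=0, p_{-1}=1, q_{-2}=1, q_{-1}=0), until the denominator exceeds 22:
  i=0: a_0=1, p_0 = 1*1 + 0 = 1, q_0 = 1*0 + 1 = 1.
  i=1: a_1=8, p_1 = 8*1 + 1 = 9, q_1 = 8*1 + 0 = 8.
  i=2: a_2=1, p_2 = 1*9 + 1 = 10, q_2 = 1*8 + 1 = 9.
  i=3: a_3=8, p_3 = 8*10 + 9 = 89, q_3 = 8*9 + 8 = 80.
q_3 = 80 > 22, so the last convergent with denominator <= 22 is p_2/q_2 = 10/9.
The closest fraction with denominator <= 22 is either p_2/q_2 or the intermediate fraction (k*p_2 + p_1)/(k*q_2 + q_1) with the largest k >= 1 whose denominator stays <= 22; these approach x as k grows, and every other convergent or intermediate fraction in range is farther away.
Largest k: floor((22 - q_1)/q_2) = floor((22 - 8)/9) = 1.
That gives (1*10 + 9)/(1*9 + 8) = 19/17.
Compare the errors: |x - 10/9| = |287*9 - 10*258|/(258*9) = 3/2322, and |x - 19/17| = |287*17 - 19*258|/(258*17) = 23/4386.
Cross-multiplying, 3*4386 = 13158 < 53406 = 23*2322, so 3/2322 is smaller: the convergent 10/9 is closer to x than 19/17.

10/9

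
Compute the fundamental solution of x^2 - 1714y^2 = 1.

(x, y) = (85699, 2070)

First expand sqrt(1714) as a continued fraction. With x_i = (sqrt(1714) + m_i)/d_i and (m_0, d_0) = (0, 1): a_0 = floor(sqrt(1714)) = 41, since 41^2 = 1681 <= 1714 < 1764 = 42^2.
Iterate m_{i+1} = d_i*a_i - m_i, d_{i+1} = (1714 - m_{i+1}^2)/d_i, a_{i+1} = floor((a_0 + m_{i+1})/d_{i+1}):
  m_1 = 1*41 - 0 = 41, d_1 = (1714 - 41^2)/1 = 33/1 = 33, a_1 = floor((41 + 41)/33) = 2.
  m_2 = 33*2 - 41 = 25, d_2 = (1714 - 25^2)/33 = 1089/33 = 33, a_2 = floor((41 + 25)/33) = 2.
  m_3 = 33*2 - 25 = 41, d_3 = (1714 - 41^2)/33 = 33/33 = 1, a_3 = floor((41 + 41)/1) = 82.
  m_4 = 1*82 - 41 = 41, d_4 = (1714 - 41^2)/1 = 33/1 = 33: (m_4, d_4) = (m_1, d_1) = (41, 33), so from here the quotients repeat a_1, ..., a_3; the period length is 3.
So sqrt(1714) = [41; (2, 2, 82)] with period length k = 3.
k is odd, so (p_{k-1}, q_{k-1}) only solves x^2 - 1714y^2 = -1 and the fundamental solution of x^2 - 1714y^2 = 1 is (p_{2k-1}, q_{2k-1}) = (p_5, q_5); compute convergents through index 5, running through the period twice.
Convergents (p_i = a_i*p_{i-1} + p_{i-2}, q_i = a_i*q_{i-1} + q_{i-2} with p_{-2}=0, p_{-1}=1, q_{-2}=1, q_{-1}=0):
  i=0: a_0=41, p_0 = 41*1 + 0 = 41, q_0 = 41*0 + 1 = 1.
  i=1: a_1=2, p_1 = 2*41 + 1 = 83, q_1 = 2*1 + 0 = 2.
  i=2: a_2=2, p_2 = 2*83 + 41 = 207, q_2 = 2*2 + 1 = 5.
  i=3: a_3=82, p_3 = 82*207 + 83 = 17057, q_3 = 82*5 + 2 = 412.
  i=4: a_4=2, p_4 = 2*17057 + 207 = 34321, q_4 = 2*412 + 5 = 829.
  i=5: a_5=2, p_5 = 2*34321 + 17057 = 85699, q_5 = 2*829 + 412 = 2070.
Indeed p_2^2 - 1714*q_2^2 = 42849 - 42850 = -1, not +1.
Check: 85699^2 - 1714*2070^2 = 7344318601 - 7344318600 = 1, so (x, y) = (85699, 2070) solves the equation, and by the theorem it is the least positive solution.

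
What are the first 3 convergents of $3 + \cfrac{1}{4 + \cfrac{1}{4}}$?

3/1, 13/4, 55/17

Using the convergent recurrence p_i = a_i*p_{i-1} + p_{i-2}, q_i = a_i*q_{i-1} + q_{i-2} with p_{-2}=0, p_{-1}=1, q_{-2}=1, q_{-1}=0:
  i=0: a_0=3, p_0 = 3*1 + 0 = 3, q_0 = 3*0 + 1 = 1.
  i=1: a_1=4, p_1 = 4*3 + 1 = 13, q_1 = 4*1 + 0 = 4.
  i=2: a_2=4, p_2 = 4*13 + 3 = 55, q_2 = 4*4 + 1 = 17.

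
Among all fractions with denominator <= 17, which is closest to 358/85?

Expand x = 358/85 as a continued fraction with the Euclidean algorithm:
  358 = 4*85 + 18, so a_0 = 4.
  85 = 4*18 + 13, so a_1 = 4.
  18 = 1*13 + 5, so a_2 = 1.
  13 = 2*5 + 3, so a_3 = 2.
  5 = 1*3 + 2, so a_4 = 1.
  3 = 1*2 + 1, so a_5 = 1.
  2 = 2*1 + 0, so a_6 = 2.
so x = [4; 4, 1, 2, 1, 1, 2].
Convergents (p_i = a_i*p_{i-1} + p_{i-2}, q_i = a_i*q_{i-1} + q_{i-2} with p_{-2}=0, p_{-1}=1, q_{-2}=1, q_{-1}=0), until the denominator exceeds 17:
  i=0: a_0=4, p_0 = 4*1 + 0 = 4, q_0 = 4*0 + 1 = 1.
  i=1: a_1=4, p_1 = 4*4 + 1 = 17, q_1 = 4*1 + 0 = 4.
  i=2: a_2=1, p_2 = 1*17 + 4 = 21, q_2 = 1*4 + 1 = 5.
  i=3: a_3=2, p_3 = 2*21 + 17 = 59, q_3 = 2*5 + 4 = 14.
  i=4: a_4=1, p_4 = 1*59 + 21 = 80, q_4 = 1*14 + 5 = 19.
q_4 = 19 > 17, so the last convergent with denominator <= 17 is p_3/q_3 = 59/14.
The closest fraction with denominator <= 17 is either p_3/q_3 or the intermediate fraction (k*p_3 + p_2)/(k*q_3 + q_2) with the largest k >= 1 whose denominator stays <= 17; these approach x as k grows, and every other convergent or intermediate fraction in range is farther away.
Largest k: floor((17 - q_2)/q_3) = floor((17 - 5)/14) = 0.
Since k = 0, no intermediate fraction beyond p_3/q_3 has denominator <= 17, so the convergent 59/14 is the closest (its error is |358*14 - 59*85|/(85*14) = 3/1190).

59/14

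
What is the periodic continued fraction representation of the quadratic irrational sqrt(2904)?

Write x_i = (sqrt(2904) + m_i)/d_i with (m_0, d_0) = (0, 1). a_0 = floor(sqrt(2904)) = 53, since 53^2 = 2809 <= 2904 < 2916 = 54^2.
Iterate m_{i+1} = d_i*a_i - m_i, d_{i+1} = (2904 - m_{i+1}^2)/d_i, a_{i+1} = floor((a_0 + m_{i+1})/d_{i+1}):
  m_1 = 1*53 - 0 = 53, d_1 = (2904 - 53^2)/1 = 95/1 = 95, a_1 = floor((53 + 53)/95) = 1.
  m_2 = 95*1 - 53 = 42, d_2 = (2904 - 42^2)/95 = 1140/95 = 12, a_2 = floor((53 + 42)/12) = 7.
  m_3 = 12*7 - 42 = 42, d_3 = (2904 - 42^2)/12 = 1140/12 = 95, a_3 = floor((53 + 42)/95) = 1.
  m_4 = 95*1 - 42 = 53, d_4 = (2904 - 53^2)/95 = 95/95 = 1, a_4 = floor((53 + 53)/1) = 106.
  m_5 = 1*106 - 53 = 53, d_5 = (2904 - 53^2)/1 = 95/1 = 95: (m_5, d_5) = (m_1, d_1) = (53, 95), so from here the quotients repeat a_1, ..., a_4; the period length is 4.
Hence the expansion of sqrt(2904) is a_0 = 53 followed by the repeating block 1, 7, 1, 106 (period 4).

[53; (1, 7, 1, 106)]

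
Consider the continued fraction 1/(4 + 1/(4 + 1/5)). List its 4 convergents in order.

Using the convergent recurrence p_i = a_i*p_{i-1} + p_{i-2}, q_i = a_i*q_{i-1} + q_{i-2} with p_{-2}=0, p_{-1}=1, q_{-2}=1, q_{-1}=0:
  i=0: a_0=0, p_0 = 0*1 + 0 = 0, q_0 = 0*0 + 1 = 1.
  i=1: a_1=4, p_1 = 4*0 + 1 = 1, q_1 = 4*1 + 0 = 4.
  i=2: a_2=4, p_2 = 4*1 + 0 = 4, q_2 = 4*4 + 1 = 17.
  i=3: a_3=5, p_3 = 5*4 + 1 = 21, q_3 = 5*17 + 4 = 89.

0/1, 1/4, 4/17, 21/89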